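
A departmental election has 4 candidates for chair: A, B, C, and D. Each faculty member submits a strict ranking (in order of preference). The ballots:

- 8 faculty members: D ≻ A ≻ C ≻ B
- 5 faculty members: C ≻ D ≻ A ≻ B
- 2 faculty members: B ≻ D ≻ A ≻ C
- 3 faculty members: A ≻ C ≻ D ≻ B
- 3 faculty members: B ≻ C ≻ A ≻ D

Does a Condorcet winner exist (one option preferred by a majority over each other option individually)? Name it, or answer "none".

none

Checking pairwise contests:
D beats A 15–6.
A beats B 16–5.
A beats C 13–8.
C beats D 11–10.
Every option loses at least one head-to-head, so there is no Condorcet winner.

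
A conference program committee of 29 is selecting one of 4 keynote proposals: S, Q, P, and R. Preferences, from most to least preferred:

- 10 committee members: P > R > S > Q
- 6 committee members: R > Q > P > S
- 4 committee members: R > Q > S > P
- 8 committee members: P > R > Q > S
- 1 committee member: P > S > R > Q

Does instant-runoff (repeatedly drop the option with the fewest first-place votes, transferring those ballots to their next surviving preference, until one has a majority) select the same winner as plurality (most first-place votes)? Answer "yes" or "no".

Instant-runoff — R1 S 0, Q 0, P 19, R 10 (P winner). Winner: P.
Plurality — first-place votes: S 0, Q 0, P 19, R 10. Winner: P.
The two methods agree.

yes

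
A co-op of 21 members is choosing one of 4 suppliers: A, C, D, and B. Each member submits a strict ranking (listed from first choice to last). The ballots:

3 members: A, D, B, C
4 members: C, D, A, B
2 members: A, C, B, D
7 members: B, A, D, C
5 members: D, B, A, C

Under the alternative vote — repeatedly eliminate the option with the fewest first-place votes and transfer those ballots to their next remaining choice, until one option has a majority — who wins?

D

Round 1: A 5, C 4, D 5, B 7. Eliminate C.
Round 2: A 5, D 9, B 7. Eliminate A.
Round 3: D 12, B 9. D has a majority.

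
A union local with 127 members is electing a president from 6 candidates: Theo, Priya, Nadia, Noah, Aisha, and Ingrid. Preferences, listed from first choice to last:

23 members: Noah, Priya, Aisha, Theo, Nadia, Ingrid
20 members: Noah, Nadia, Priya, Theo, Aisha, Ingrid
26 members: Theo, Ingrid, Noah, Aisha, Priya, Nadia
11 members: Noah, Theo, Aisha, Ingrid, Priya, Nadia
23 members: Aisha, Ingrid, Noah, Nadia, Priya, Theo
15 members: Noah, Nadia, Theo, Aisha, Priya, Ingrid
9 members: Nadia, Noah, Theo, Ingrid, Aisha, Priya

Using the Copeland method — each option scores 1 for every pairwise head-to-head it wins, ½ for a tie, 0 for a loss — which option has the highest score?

Theo: beats Aisha and Ingrid; loses to Priya, Nadia, and Noah → score 2.
Priya: beats Theo; loses to Nadia, Noah, Aisha, and Ingrid → score 1.
Nadia: beats Theo, Priya, and Ingrid; loses to Noah and Aisha → score 3.
Noah: beats Theo, Priya, Nadia, Aisha, and Ingrid → score 5.
Aisha: beats Priya, Nadia, and Ingrid; loses to Theo and Noah → score 3.
Ingrid: beats Priya; loses to Theo, Nadia, Noah, and Aisha → score 1.
Noah has the best pairwise record.

Noah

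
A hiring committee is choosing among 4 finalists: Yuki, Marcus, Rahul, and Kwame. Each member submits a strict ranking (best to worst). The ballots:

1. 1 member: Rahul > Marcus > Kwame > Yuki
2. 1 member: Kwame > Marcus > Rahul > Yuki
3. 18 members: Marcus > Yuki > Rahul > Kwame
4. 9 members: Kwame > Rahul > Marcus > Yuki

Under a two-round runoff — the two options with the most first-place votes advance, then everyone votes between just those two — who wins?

Round 1 first-place votes: Yuki 0, Marcus 18, Rahul 1, Kwame 10.
Marcus and Kwame advance.
Runoff: Marcus is preferred to Kwame by 19 voters; Kwame by 10.
Marcus wins the runoff.

Marcus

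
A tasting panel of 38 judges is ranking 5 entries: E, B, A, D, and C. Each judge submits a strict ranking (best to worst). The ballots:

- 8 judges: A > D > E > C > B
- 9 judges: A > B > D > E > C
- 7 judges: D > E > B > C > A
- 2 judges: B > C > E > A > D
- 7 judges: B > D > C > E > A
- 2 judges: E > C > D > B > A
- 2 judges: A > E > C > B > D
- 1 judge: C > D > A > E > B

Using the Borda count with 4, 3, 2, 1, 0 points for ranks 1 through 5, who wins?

E: 8·2 + 9·1 + 7·3 + 2·2 + 7·1 + 2·4 + 2·3 + 1·1 = 72
B: 8·0 + 9·3 + 7·2 + 2·4 + 7·4 + 2·1 + 2·1 + 1·0 = 81
A: 8·4 + 9·4 + 7·0 + 2·1 + 7·0 + 2·0 + 2·4 + 1·2 = 80
D: 8·3 + 9·2 + 7·4 + 2·0 + 7·3 + 2·2 + 2·0 + 1·3 = 98
C: 8·1 + 9·0 + 7·1 + 2·3 + 7·2 + 2·3 + 2·2 + 1·4 = 49
D has the highest Borda score (98).

D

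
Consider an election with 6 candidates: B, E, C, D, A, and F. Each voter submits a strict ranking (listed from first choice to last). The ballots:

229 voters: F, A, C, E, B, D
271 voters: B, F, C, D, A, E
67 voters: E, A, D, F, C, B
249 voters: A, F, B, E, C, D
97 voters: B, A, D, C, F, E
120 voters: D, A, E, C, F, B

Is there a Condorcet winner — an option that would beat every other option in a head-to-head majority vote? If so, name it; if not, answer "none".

A

A vs B: 665–368 for A.
A vs E: 966–67 for A.
A vs C: 762–271 for A.
A vs D: 642–391 for A.
A vs F: 533–500 for A.
A beats every other option head-to-head.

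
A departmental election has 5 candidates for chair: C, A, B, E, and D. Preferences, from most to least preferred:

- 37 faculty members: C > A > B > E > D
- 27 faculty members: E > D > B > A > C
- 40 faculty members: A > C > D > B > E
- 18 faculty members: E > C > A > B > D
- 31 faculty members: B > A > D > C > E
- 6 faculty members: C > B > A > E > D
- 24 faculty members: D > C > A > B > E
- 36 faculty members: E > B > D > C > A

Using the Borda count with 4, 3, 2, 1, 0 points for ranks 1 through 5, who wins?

A

C: 37·4 + 27·0 + 40·3 + 18·3 + 31·1 + 6·4 + 24·3 + 36·1 = 485
A: 37·3 + 27·1 + 40·4 + 18·2 + 31·3 + 6·2 + 24·2 + 36·0 = 487
B: 37·2 + 27·2 + 40·1 + 18·1 + 31·4 + 6·3 + 24·1 + 36·3 = 460
E: 37·1 + 27·4 + 40·0 + 18·4 + 31·0 + 6·1 + 24·0 + 36·4 = 367
D: 37·0 + 27·3 + 40·2 + 18·0 + 31·2 + 6·0 + 24·4 + 36·2 = 391
A has the highest Borda score (487).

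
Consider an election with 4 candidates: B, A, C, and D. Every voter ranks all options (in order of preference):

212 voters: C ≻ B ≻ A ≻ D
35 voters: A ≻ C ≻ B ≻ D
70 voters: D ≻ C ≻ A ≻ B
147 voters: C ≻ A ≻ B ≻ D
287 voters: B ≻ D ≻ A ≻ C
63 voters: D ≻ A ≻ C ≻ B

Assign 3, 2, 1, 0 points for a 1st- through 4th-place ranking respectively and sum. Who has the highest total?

B

B: 212·2 + 35·1 + 70·0 + 147·1 + 287·3 + 63·0 = 1467
A: 212·1 + 35·3 + 70·1 + 147·2 + 287·1 + 63·2 = 1094
C: 212·3 + 35·2 + 70·2 + 147·3 + 287·0 + 63·1 = 1350
D: 212·0 + 35·0 + 70·3 + 147·0 + 287·2 + 63·3 = 973
B has the highest Borda score (1467).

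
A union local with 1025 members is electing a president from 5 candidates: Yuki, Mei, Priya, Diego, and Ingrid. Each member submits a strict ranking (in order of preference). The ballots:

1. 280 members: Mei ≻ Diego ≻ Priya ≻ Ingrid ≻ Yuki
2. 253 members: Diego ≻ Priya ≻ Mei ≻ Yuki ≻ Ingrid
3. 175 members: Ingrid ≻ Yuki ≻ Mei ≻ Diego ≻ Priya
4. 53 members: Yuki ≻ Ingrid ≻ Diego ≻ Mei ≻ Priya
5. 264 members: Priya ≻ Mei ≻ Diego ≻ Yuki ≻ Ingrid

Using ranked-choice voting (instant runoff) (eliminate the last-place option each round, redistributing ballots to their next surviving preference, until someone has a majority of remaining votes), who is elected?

Round 1: Yuki 53, Mei 280, Priya 264, Diego 253, Ingrid 175. Eliminate Yuki.
Round 2: Mei 280, Priya 264, Diego 253, Ingrid 228. Eliminate Ingrid.
Round 3: Mei 455, Priya 264, Diego 306. Eliminate Priya.
Round 4: Mei 719, Diego 306. Mei has a majority.

Mei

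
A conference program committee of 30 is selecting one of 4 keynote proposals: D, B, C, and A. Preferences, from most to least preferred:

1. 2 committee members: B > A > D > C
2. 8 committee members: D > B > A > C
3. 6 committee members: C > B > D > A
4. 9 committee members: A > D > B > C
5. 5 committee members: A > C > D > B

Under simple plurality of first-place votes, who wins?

First-place votes: D 8, B 2, C 6, A 14.
A has the most first-place votes.

A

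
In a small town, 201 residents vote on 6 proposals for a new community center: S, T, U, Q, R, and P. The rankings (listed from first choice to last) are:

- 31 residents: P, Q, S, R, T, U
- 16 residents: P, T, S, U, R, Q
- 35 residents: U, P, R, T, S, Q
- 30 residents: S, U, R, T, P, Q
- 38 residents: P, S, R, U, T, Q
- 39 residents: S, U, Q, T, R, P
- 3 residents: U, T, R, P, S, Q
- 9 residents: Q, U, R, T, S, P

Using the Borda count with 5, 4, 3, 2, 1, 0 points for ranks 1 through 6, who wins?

S: 31·3 + 16·3 + 35·1 + 30·5 + 38·4 + 39·5 + 3·1 + 9·1 = 685
T: 31·1 + 16·4 + 35·2 + 30·2 + 38·1 + 39·2 + 3·4 + 9·2 = 371
U: 31·0 + 16·2 + 35·5 + 30·4 + 38·2 + 39·4 + 3·5 + 9·4 = 610
Q: 31·4 + 16·0 + 35·0 + 30·0 + 38·0 + 39·3 + 3·0 + 9·5 = 286
R: 31·2 + 16·1 + 35·3 + 30·3 + 38·3 + 39·1 + 3·3 + 9·3 = 462
P: 31·5 + 16·5 + 35·4 + 30·1 + 38·5 + 39·0 + 3·2 + 9·0 = 601
S has the highest Borda score (685).

S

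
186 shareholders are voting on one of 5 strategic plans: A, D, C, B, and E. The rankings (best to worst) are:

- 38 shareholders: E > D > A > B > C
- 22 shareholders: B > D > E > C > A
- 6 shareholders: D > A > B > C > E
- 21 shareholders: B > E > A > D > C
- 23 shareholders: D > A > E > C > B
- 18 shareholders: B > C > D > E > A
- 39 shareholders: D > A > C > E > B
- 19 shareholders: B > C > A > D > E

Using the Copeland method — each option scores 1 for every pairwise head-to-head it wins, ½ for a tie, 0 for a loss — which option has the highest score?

A: beats C and B; loses to D and E → score 2.
D: beats A, C, B, and E → score 4.
C: loses to A, D, B, and E → score 0.
B: beats C; loses to A, D, and E → score 1.
E: beats A, C, and B; loses to D → score 3.
D has the best pairwise record.

D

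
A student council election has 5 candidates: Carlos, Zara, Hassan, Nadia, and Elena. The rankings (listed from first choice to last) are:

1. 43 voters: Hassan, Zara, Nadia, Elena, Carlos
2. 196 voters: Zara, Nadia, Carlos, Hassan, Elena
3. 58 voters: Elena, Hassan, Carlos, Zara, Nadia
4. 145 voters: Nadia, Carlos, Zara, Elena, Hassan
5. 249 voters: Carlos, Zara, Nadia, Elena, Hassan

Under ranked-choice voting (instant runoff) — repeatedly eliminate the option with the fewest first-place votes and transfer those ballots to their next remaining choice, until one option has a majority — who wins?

Round 1: Carlos 249, Zara 196, Hassan 43, Nadia 145, Elena 58. Eliminate Hassan.
Round 2: Carlos 249, Zara 239, Nadia 145, Elena 58. Eliminate Elena.
Round 3: Carlos 307, Zara 239, Nadia 145. Eliminate Nadia.
Round 4: Carlos 452, Zara 239. Carlos has a majority.

Carlos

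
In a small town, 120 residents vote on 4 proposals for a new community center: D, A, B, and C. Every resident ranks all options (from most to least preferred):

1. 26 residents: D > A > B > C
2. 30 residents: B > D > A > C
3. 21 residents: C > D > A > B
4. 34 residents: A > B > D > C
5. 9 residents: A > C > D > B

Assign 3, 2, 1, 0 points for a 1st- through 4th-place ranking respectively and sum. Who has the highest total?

D: 26·3 + 30·2 + 21·2 + 34·1 + 9·1 = 223
A: 26·2 + 30·1 + 21·1 + 34·3 + 9·3 = 232
B: 26·1 + 30·3 + 21·0 + 34·2 + 9·0 = 184
C: 26·0 + 30·0 + 21·3 + 34·0 + 9·2 = 81
A has the highest Borda score (232).

A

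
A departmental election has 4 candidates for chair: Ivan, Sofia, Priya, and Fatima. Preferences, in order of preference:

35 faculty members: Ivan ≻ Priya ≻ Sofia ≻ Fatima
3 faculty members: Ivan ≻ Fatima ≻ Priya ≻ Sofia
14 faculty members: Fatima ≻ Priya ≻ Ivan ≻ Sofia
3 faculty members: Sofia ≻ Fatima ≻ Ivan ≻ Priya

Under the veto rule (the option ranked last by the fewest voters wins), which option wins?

Ivan

Last-place votes: Ivan 0, Sofia 17, Priya 3, Fatima 35.
Ivan is ranked last by the fewest voters, so Ivan wins.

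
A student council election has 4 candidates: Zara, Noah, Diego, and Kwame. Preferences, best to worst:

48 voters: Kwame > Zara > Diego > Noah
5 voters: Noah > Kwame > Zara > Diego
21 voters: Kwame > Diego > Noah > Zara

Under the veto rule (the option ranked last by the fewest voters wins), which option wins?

Last-place votes: Zara 21, Noah 48, Diego 5, Kwame 0.
Kwame is ranked last by the fewest voters, so Kwame wins.

Kwame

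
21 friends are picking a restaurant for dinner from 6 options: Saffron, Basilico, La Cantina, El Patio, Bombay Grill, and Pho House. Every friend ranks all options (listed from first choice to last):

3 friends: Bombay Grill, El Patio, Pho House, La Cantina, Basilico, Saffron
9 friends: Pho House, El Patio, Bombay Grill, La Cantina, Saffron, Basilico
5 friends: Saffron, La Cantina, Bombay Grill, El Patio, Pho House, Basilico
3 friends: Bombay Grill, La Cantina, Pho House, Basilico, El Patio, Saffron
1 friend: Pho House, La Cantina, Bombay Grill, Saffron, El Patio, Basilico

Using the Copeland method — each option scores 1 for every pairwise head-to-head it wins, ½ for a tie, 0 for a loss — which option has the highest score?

Bombay Grill

Saffron: beats Basilico; loses to La Cantina, El Patio, Bombay Grill, and Pho House → score 1.
Basilico: loses to Saffron, La Cantina, El Patio, Bombay Grill, and Pho House → score 0.
La Cantina: beats Saffron and Basilico; loses to El Patio, Bombay Grill, and Pho House → score 2.
El Patio: beats Saffron, Basilico, and La Cantina; loses to Bombay Grill and Pho House → score 3.
Bombay Grill: beats Saffron, Basilico, La Cantina, El Patio, and Pho House → score 5.
Pho House: beats Saffron, Basilico, La Cantina, and El Patio; loses to Bombay Grill → score 4.
Bombay Grill has the best pairwise record.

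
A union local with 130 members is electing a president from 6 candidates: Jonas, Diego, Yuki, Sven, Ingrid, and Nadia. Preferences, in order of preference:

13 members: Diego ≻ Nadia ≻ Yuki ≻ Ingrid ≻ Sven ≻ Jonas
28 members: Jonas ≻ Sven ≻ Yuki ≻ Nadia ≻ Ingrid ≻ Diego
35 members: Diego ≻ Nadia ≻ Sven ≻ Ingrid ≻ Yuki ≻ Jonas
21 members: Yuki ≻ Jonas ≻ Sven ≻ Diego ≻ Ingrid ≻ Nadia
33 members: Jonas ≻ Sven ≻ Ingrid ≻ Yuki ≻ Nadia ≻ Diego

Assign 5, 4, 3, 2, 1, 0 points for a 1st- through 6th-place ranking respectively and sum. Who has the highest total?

Sven

Jonas: 13·0 + 28·5 + 35·0 + 21·4 + 33·5 = 389
Diego: 13·5 + 28·0 + 35·5 + 21·2 + 33·0 = 282
Yuki: 13·3 + 28·3 + 35·1 + 21·5 + 33·2 = 329
Sven: 13·1 + 28·4 + 35·3 + 21·3 + 33·4 = 425
Ingrid: 13·2 + 28·1 + 35·2 + 21·1 + 33·3 = 244
Nadia: 13·4 + 28·2 + 35·4 + 21·0 + 33·1 = 281
Sven has the highest Borda score (425).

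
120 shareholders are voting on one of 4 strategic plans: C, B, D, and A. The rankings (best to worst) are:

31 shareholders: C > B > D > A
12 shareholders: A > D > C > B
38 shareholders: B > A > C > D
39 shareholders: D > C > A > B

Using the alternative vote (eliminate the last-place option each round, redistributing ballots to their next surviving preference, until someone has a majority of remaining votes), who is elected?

Round 1: C 31, B 38, D 39, A 12. Eliminate A.
Round 2: C 31, B 38, D 51. Eliminate C.
Round 3: B 69, D 51. B has a majority.

B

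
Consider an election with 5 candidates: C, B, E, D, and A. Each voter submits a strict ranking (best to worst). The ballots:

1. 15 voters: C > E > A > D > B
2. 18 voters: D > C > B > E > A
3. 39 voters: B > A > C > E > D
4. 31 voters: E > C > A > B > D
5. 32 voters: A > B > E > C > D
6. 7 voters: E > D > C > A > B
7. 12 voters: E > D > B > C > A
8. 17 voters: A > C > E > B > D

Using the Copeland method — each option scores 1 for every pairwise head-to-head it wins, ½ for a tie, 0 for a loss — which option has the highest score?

A

C: beats B, E, and D; loses to A → score 3.
B: beats E and D; loses to C and A → score 2.
E: beats D; loses to C, B, and A → score 1.
D: loses to C, B, E, and A → score 0.
A: beats C, B, E, and D → score 4.
A has the best pairwise record.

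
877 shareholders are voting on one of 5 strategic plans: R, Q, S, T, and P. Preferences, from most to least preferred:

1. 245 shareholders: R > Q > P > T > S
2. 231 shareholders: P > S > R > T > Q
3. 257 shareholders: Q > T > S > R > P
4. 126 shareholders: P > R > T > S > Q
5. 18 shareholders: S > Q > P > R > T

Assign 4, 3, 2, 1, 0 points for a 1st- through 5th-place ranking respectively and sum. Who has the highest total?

R: 245·4 + 231·2 + 257·1 + 126·3 + 18·1 = 2095
Q: 245·3 + 231·0 + 257·4 + 126·0 + 18·3 = 1817
S: 245·0 + 231·3 + 257·2 + 126·1 + 18·4 = 1405
T: 245·1 + 231·1 + 257·3 + 126·2 + 18·0 = 1499
P: 245·2 + 231·4 + 257·0 + 126·4 + 18·2 = 1954
R has the highest Borda score (2095).

R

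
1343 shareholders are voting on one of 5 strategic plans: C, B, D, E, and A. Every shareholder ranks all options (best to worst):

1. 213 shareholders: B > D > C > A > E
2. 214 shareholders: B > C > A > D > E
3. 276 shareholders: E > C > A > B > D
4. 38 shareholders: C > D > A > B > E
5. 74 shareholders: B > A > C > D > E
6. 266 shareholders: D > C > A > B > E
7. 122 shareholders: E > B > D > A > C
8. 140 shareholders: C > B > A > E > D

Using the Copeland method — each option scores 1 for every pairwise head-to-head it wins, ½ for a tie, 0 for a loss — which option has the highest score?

C: beats B, D, E, and A → score 4.
B: beats D, E, and A; loses to C → score 3.
D: beats E; loses to C, B, and A → score 1.
E: loses to C, B, D, and A → score 0.
A: beats D and E; loses to C and B → score 2.
C has the best pairwise record.

C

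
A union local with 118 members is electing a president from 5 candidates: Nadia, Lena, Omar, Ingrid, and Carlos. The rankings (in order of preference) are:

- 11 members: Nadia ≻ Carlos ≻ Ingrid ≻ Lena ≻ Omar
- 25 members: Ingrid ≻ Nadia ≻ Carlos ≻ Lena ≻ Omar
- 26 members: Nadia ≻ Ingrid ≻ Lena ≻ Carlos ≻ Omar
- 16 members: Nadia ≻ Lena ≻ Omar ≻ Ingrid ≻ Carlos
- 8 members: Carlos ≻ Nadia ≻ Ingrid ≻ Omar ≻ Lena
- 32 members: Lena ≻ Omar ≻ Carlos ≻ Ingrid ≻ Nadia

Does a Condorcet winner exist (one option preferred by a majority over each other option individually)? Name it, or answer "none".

Nadia

Nadia vs Lena: 86–32 for Nadia.
Nadia vs Omar: 86–32 for Nadia.
Nadia vs Ingrid: 61–57 for Nadia.
Nadia vs Carlos: 78–40 for Nadia.
Nadia beats every other option head-to-head.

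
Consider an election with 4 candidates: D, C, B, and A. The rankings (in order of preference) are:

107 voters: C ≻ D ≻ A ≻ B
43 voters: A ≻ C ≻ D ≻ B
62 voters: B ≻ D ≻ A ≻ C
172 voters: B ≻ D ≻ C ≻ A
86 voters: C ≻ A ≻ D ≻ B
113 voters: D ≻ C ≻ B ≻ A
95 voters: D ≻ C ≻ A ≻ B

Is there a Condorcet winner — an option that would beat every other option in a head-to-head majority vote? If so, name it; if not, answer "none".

D

D vs C: 442–236 for D.
D vs B: 444–234 for D.
D vs A: 549–129 for D.
D beats every other option head-to-head.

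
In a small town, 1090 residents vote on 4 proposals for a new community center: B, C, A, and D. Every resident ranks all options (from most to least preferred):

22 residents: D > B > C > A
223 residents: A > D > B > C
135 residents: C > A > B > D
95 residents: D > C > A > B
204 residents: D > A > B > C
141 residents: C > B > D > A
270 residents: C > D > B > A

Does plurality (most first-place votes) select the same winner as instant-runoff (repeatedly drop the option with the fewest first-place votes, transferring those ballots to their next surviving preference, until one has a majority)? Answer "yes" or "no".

yes

Plurality — first-place votes: B 0, C 546, A 223, D 321. Winner: C.
Instant-runoff — R1 B 0, C 546, A 223, D 321 (C winner). Winner: C.
The two methods agree.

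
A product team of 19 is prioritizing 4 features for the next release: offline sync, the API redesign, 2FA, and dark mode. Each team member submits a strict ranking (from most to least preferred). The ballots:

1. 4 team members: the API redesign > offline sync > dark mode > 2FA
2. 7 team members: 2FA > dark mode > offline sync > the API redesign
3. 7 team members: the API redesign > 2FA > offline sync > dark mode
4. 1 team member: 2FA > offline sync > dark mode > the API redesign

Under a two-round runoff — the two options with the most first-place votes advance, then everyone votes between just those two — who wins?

the API redesign

Round 1 first-place votes: offline sync 0, the API redesign 11, 2FA 8, dark mode 0.
the API redesign and 2FA advance.
Runoff: the API redesign is preferred to 2FA by 11 voters; 2FA by 8.
the API redesign wins the runoff.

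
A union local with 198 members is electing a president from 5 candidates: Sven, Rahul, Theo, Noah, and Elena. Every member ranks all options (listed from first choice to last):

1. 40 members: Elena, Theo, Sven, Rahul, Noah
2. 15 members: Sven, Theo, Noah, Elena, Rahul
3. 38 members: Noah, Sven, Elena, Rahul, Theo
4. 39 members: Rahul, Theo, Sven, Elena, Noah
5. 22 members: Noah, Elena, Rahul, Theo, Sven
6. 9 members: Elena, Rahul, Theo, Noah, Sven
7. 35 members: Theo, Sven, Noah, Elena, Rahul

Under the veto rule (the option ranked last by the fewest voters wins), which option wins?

Elena

Last-place votes: Sven 31, Rahul 50, Theo 38, Noah 79, Elena 0.
Elena is ranked last by the fewest voters, so Elena wins.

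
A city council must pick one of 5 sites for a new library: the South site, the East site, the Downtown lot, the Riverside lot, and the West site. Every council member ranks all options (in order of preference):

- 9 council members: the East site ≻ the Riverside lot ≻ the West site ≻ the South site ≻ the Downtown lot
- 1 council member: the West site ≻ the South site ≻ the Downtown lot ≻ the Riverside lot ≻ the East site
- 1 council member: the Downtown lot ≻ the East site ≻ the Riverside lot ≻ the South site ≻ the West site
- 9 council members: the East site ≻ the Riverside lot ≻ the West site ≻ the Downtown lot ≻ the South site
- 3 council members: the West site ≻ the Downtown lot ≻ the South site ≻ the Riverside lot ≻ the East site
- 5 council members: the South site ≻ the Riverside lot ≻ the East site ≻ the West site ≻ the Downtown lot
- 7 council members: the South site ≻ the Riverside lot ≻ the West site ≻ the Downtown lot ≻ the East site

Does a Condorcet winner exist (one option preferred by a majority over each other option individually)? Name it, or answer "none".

the East site vs the South site: 19–16 for the East site.
the East site vs the Downtown lot: 23–12 for the East site.
the East site vs the Riverside lot: 19–16 for the East site.
the East site vs the West site: 24–11 for the East site.
the East site beats every other option head-to-head.

the East site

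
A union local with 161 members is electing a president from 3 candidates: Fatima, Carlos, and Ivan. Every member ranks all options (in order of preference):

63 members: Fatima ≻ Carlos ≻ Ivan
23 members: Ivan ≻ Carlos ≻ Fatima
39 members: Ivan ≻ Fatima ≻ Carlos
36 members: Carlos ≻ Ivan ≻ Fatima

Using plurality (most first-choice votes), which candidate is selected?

Fatima

First-place votes: Fatima 63, Carlos 36, Ivan 62.
Fatima has the most first-place votes.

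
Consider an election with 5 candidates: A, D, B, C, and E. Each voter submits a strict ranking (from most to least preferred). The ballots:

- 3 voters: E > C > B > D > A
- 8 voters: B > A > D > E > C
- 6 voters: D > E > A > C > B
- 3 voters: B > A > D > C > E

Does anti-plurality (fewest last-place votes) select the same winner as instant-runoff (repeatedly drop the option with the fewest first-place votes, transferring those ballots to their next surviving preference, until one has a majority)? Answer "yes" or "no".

no

Anti-plurality — last-place votes: A 3, D 0, B 6, C 8, E 3. Winner: D.
Instant-runoff — R1 A 0, D 6, B 11, C 0, E 3 (B winner). Winner: B.
The two methods disagree.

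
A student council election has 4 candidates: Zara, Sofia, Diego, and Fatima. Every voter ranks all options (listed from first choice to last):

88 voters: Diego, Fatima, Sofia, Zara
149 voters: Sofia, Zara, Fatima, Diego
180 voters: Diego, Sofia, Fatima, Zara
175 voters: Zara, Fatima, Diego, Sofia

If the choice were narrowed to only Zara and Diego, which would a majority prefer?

Voters preferring Zara to Diego: 324; preferring Diego to Zara: 268.
Zara wins the head-to-head.

Zara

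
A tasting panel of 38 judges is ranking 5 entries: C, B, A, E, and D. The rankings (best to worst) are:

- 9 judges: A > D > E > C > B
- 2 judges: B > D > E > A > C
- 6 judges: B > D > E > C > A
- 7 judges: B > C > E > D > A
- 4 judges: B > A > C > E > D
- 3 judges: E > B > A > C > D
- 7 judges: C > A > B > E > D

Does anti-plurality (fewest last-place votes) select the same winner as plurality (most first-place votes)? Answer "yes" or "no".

no

Anti-plurality — last-place votes: C 2, B 9, A 13, E 0, D 14. Winner: E.
Plurality — first-place votes: C 7, B 19, A 9, E 3, D 0. Winner: B.
The two methods disagree.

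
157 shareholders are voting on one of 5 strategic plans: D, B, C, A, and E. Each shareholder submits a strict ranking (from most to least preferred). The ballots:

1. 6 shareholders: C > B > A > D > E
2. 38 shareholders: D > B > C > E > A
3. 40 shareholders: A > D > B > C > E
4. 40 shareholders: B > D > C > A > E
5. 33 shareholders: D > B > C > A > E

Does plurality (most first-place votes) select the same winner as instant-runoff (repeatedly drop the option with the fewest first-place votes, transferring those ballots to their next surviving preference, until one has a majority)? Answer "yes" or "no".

yes

Plurality — first-place votes: D 71, B 40, C 6, A 40, E 0. Winner: D.
Instant-runoff — R1 D 71, B 40, C 6, A 40, E 0 (E out); R2 D 71, B 40, C 6, A 40 (C out); R3 D 71, B 46, A 40 (A out); R4 D 111, B 46 (D winner). Winner: D.
The two methods agree.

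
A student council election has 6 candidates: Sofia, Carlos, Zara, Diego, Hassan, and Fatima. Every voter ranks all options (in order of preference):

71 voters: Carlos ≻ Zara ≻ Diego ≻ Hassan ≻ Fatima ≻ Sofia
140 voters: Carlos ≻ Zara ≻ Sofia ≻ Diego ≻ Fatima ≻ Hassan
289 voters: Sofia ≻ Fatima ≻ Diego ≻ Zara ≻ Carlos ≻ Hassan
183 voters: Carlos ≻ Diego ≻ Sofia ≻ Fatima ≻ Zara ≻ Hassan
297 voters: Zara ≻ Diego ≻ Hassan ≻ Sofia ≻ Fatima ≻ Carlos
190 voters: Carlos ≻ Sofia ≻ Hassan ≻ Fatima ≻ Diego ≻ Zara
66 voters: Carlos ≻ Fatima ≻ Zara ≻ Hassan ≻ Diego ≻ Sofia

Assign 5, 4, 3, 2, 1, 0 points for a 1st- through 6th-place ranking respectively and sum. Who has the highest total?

Sofia

Sofia: 71·0 + 140·3 + 289·5 + 183·3 + 297·2 + 190·4 + 66·0 = 3768
Carlos: 71·5 + 140·5 + 289·1 + 183·5 + 297·0 + 190·5 + 66·5 = 3539
Zara: 71·4 + 140·4 + 289·2 + 183·1 + 297·5 + 190·0 + 66·3 = 3288
Diego: 71·3 + 140·2 + 289·3 + 183·4 + 297·4 + 190·1 + 66·1 = 3536
Hassan: 71·2 + 140·0 + 289·0 + 183·0 + 297·3 + 190·3 + 66·2 = 1735
Fatima: 71·1 + 140·1 + 289·4 + 183·2 + 297·1 + 190·2 + 66·4 = 2674
Sofia has the highest Borda score (3768).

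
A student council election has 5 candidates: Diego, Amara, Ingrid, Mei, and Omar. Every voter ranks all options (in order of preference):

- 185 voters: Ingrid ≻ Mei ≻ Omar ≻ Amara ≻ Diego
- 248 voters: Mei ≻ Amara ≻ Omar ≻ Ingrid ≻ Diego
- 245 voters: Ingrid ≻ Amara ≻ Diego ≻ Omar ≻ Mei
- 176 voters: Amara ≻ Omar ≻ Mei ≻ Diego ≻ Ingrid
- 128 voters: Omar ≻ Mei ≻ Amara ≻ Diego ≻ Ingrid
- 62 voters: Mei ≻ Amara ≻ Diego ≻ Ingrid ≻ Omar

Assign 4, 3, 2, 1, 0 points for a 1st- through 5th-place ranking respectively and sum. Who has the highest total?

Diego: 185·0 + 248·0 + 245·2 + 176·1 + 128·1 + 62·2 = 918
Amara: 185·1 + 248·3 + 245·3 + 176·4 + 128·2 + 62·3 = 2810
Ingrid: 185·4 + 248·1 + 245·4 + 176·0 + 128·0 + 62·1 = 2030
Mei: 185·3 + 248·4 + 245·0 + 176·2 + 128·3 + 62·4 = 2531
Omar: 185·2 + 248·2 + 245·1 + 176·3 + 128·4 + 62·0 = 2151
Amara has the highest Borda score (2810).

Amara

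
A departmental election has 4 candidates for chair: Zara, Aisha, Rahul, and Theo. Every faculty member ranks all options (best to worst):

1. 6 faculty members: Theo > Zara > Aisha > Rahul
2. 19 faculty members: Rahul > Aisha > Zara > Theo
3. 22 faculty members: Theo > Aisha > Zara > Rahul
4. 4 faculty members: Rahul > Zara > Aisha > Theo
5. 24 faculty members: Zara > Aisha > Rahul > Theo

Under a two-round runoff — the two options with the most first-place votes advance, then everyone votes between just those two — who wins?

Zara

Round 1 first-place votes: Zara 24, Aisha 0, Rahul 23, Theo 28.
Theo and Zara advance.
Runoff: Theo is preferred to Zara by 28 voters; Zara by 47.
Zara wins the runoff.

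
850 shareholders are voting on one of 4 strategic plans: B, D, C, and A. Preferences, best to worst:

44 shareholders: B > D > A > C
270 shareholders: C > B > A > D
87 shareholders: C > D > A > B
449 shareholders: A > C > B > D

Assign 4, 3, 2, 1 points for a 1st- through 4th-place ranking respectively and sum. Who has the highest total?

C

B: 44·4 + 270·3 + 87·1 + 449·2 = 1971
D: 44·3 + 270·1 + 87·3 + 449·1 = 1112
C: 44·1 + 270·4 + 87·4 + 449·3 = 2819
A: 44·2 + 270·2 + 87·2 + 449·4 = 2598
C has the highest Borda score (2819).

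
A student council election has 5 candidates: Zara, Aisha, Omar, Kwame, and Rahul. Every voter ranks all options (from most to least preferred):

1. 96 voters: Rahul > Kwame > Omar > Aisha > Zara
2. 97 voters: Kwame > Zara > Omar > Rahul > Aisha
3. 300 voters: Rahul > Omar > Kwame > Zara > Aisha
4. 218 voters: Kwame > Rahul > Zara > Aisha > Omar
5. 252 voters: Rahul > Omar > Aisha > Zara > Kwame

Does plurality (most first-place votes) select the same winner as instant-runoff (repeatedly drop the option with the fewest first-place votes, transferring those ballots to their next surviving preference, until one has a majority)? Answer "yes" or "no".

yes

Plurality — first-place votes: Zara 0, Aisha 0, Omar 0, Kwame 315, Rahul 648. Winner: Rahul.
Instant-runoff — R1 Zara 0, Aisha 0, Omar 0, Kwame 315, Rahul 648 (Rahul winner). Winner: Rahul.
The two methods agree.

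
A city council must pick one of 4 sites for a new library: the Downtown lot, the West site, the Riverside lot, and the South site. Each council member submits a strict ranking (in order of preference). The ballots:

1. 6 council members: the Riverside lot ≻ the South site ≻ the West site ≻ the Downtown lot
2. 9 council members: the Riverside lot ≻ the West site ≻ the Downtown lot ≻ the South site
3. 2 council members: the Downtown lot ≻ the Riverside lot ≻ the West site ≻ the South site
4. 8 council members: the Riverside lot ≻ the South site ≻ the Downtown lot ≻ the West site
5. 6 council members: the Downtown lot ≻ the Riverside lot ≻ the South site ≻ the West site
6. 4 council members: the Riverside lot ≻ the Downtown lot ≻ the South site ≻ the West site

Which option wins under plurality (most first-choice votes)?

the Riverside lot

First-place votes: the Downtown lot 8, the West site 0, the Riverside lot 27, the South site 0.
the Riverside lot has the most first-place votes.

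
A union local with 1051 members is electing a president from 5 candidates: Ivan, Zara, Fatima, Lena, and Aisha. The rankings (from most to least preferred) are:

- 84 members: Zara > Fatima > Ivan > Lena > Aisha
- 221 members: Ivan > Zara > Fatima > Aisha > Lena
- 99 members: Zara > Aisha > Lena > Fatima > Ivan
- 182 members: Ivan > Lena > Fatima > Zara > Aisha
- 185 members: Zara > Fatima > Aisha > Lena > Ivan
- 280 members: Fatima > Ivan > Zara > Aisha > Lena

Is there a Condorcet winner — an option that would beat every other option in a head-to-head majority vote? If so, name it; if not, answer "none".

none

Checking pairwise contests:
Fatima beats Ivan 648–403.
Ivan beats Zara 683–368.
Zara beats Fatima 589–462.
Ivan beats Lena 767–284.
Ivan beats Aisha 767–284.
Every option loses at least one head-to-head, so there is no Condorcet winner.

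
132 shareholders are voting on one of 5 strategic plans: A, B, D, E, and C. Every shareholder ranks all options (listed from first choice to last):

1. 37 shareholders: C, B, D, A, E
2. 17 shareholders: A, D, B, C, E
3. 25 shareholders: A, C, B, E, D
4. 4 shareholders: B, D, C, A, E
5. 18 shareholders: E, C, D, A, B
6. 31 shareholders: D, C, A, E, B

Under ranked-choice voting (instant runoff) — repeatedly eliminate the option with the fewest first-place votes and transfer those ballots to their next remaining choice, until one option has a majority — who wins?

Round 1: A 42, B 4, D 31, E 18, C 37. Eliminate B.
Round 2: A 42, D 35, E 18, C 37. Eliminate E.
Round 3: A 42, D 35, C 55. Eliminate D.
Round 4: A 42, C 90. C has a majority.

C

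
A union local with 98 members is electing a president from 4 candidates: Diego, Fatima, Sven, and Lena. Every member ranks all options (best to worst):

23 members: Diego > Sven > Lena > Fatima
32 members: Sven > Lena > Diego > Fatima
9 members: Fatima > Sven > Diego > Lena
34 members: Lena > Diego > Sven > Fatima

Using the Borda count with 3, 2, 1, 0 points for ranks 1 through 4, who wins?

Sven

Diego: 23·3 + 32·1 + 9·1 + 34·2 = 178
Fatima: 23·0 + 32·0 + 9·3 + 34·0 = 27
Sven: 23·2 + 32·3 + 9·2 + 34·1 = 194
Lena: 23·1 + 32·2 + 9·0 + 34·3 = 189
Sven has the highest Borda score (194).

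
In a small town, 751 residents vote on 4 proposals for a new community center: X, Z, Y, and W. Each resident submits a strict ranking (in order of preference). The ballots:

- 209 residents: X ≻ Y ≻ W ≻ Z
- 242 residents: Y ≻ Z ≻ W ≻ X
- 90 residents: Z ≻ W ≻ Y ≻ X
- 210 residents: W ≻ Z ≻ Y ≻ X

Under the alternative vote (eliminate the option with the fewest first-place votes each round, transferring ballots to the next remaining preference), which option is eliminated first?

Z

Round 1: X 209, Z 90, Y 242, W 210. Eliminate Z.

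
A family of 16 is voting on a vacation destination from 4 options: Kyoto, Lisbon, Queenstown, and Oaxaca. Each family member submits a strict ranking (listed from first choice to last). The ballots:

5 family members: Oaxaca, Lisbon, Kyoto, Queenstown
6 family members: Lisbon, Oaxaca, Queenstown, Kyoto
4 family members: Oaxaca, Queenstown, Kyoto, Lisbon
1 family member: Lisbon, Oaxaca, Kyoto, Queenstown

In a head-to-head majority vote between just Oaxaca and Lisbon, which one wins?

Voters preferring Oaxaca to Lisbon: 9; preferring Lisbon to Oaxaca: 7.
Oaxaca wins the head-to-head.

Oaxaca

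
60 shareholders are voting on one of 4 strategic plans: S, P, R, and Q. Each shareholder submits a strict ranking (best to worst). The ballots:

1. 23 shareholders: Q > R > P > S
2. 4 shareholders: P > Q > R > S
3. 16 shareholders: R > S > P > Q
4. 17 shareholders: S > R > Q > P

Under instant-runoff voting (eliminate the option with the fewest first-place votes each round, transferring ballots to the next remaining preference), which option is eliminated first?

P

Round 1: S 17, P 4, R 16, Q 23. Eliminate P.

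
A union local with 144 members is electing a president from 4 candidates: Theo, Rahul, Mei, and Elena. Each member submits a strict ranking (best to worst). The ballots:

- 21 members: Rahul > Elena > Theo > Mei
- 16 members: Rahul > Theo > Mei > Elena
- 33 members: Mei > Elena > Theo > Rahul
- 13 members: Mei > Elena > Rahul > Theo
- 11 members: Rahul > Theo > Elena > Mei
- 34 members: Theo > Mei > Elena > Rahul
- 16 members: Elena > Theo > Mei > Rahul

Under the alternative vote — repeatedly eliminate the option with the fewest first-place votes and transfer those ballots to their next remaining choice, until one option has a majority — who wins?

Round 1: Theo 34, Rahul 48, Mei 46, Elena 16. Eliminate Elena.
Round 2: Theo 50, Rahul 48, Mei 46. Eliminate Mei.
Round 3: Theo 83, Rahul 61. Theo has a majority.

Theo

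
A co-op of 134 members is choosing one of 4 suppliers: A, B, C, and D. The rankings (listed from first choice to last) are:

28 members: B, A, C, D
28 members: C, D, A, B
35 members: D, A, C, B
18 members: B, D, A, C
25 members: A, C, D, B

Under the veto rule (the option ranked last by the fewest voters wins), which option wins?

A

Last-place votes: A 0, B 88, C 18, D 28.
A is ranked last by the fewest voters, so A wins.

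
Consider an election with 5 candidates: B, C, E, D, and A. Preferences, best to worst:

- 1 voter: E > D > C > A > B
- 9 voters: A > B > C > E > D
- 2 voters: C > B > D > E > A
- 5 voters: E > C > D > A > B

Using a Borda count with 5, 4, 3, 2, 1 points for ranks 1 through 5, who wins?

C

B: 1·1 + 9·4 + 2·4 + 5·1 = 50
C: 1·3 + 9·3 + 2·5 + 5·4 = 60
E: 1·5 + 9·2 + 2·2 + 5·5 = 52
D: 1·4 + 9·1 + 2·3 + 5·3 = 34
A: 1·2 + 9·5 + 2·1 + 5·2 = 59
C has the highest Borda score (60).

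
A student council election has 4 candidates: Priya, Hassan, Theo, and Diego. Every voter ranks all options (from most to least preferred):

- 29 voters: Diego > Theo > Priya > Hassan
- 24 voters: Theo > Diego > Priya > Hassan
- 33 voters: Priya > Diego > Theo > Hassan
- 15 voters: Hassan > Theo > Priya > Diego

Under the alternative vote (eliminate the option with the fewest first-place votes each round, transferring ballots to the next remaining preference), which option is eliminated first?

Round 1: Priya 33, Hassan 15, Theo 24, Diego 29. Eliminate Hassan.

Hassan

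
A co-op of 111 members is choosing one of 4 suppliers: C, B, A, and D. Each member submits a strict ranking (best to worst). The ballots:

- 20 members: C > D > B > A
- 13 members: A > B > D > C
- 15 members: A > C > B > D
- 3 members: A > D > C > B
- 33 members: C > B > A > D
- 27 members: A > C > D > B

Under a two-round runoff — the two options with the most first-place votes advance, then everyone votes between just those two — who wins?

Round 1 first-place votes: C 53, B 0, A 58, D 0.
A and C advance.
Runoff: A is preferred to C by 58 voters; C by 53.
A wins the runoff.

A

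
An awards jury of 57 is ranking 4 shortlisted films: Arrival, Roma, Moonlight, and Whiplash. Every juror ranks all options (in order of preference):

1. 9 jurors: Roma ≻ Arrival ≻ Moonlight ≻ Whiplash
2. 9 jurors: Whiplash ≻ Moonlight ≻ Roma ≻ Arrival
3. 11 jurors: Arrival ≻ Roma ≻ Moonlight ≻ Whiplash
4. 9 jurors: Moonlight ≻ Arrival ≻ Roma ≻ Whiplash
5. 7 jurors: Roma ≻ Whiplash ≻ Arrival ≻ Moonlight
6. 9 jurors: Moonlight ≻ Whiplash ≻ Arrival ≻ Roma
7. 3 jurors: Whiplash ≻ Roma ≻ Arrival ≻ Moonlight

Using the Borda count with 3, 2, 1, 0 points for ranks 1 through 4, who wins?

Arrival: 9·2 + 9·0 + 11·3 + 9·2 + 7·1 + 9·1 + 3·1 = 88
Roma: 9·3 + 9·1 + 11·2 + 9·1 + 7·3 + 9·0 + 3·2 = 94
Moonlight: 9·1 + 9·2 + 11·1 + 9·3 + 7·0 + 9·3 + 3·0 = 92
Whiplash: 9·0 + 9·3 + 11·0 + 9·0 + 7·2 + 9·2 + 3·3 = 68
Roma has the highest Borda score (94).

Roma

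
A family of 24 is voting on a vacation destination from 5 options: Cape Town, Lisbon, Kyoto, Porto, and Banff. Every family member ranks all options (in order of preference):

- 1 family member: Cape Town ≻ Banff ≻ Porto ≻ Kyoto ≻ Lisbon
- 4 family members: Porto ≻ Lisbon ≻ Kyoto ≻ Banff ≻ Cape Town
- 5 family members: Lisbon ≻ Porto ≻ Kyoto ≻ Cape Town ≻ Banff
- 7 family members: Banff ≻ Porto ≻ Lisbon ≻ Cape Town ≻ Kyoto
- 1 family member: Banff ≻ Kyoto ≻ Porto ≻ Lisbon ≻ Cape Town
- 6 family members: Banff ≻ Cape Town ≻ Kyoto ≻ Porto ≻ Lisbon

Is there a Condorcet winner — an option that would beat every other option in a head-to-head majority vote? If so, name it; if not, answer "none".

Banff

Banff vs Cape Town: 18–6 for Banff.
Banff vs Lisbon: 15–9 for Banff.
Banff vs Kyoto: 15–9 for Banff.
Banff vs Porto: 15–9 for Banff.
Banff beats every other option head-to-head.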